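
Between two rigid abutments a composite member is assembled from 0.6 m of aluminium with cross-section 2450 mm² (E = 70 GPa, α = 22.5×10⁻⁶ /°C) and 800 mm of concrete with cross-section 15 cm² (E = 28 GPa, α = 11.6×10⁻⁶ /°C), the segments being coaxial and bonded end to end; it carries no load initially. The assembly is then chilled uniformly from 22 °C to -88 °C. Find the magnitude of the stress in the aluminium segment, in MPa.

If the supports were absent, the total length change would be Σ αᵢΔT Lᵢ = 22.5×10⁻⁶×110×600 + 11.6×10⁻⁶×110×800 = 2.506 mm.
The rigid supports impose zero overall length change; the single axial force P common to all segments must satisfy P Σ Lᵢ/(AᵢEᵢ) = δ_free.
Σ Lᵢ/(AᵢEᵢ) = 600/(2450×70×10³) + 800/(1500×28×10³) = 2.255×10⁻⁵ mm/N.
So P = 2.506 / 2.255×10⁻⁵ = 111.1 kN, tensile.
σ_{aluminium} = P / A = 111100 / 2450 = 45.36 MPa.

σ ≈ 45.4 MPa (tensile)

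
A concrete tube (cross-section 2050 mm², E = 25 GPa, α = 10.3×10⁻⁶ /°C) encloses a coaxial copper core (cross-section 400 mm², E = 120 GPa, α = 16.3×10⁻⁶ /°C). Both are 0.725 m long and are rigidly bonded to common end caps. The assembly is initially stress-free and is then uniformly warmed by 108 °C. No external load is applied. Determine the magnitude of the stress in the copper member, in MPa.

σ ≈ 40.2 MPa (compressive)

Both members must finish at the same length. With the larger α, the copper tends to over-expand; the plates restrain it, putting the copper in compression and the concrete in tension. With no external load the two internal forces are equal and opposite, magnitude P.
Compatibility of the two members (thermal + elastic change equal): (α₁ − α₂)ΔT = P·[1/(A₁E₁) + 1/(A₂E₂)].
|α₁ − α₂|·ΔT = 6×10⁻⁶ × 108 = 0.000648.
1/(A₁E₁) + 1/(A₂E₂) = 1/(2050×25×10³) + 1/(400×120×10³) = 4.035×10⁻⁸ N⁻¹.
P = 0.000648 / 4.035×10⁻⁸ = 16060 N = 16.06 kN.
σ_{copper} = P/A₂ = 16060/400 = 40.15 MPa, compressive.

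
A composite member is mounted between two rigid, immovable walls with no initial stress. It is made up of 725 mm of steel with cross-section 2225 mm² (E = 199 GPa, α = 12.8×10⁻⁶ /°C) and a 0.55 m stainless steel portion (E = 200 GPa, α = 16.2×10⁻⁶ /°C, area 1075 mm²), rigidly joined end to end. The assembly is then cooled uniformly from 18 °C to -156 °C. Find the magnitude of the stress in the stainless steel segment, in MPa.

σ ≈ 702 MPa (tensile)

If the supports were absent, the total length change would be Σ αᵢΔT Lᵢ = 12.8×10⁻⁶×174×725 + 16.2×10⁻⁶×174×550 = 3.165 mm.
The rigid supports impose zero overall length change; the single axial force P common to all segments must satisfy P Σ Lᵢ/(AᵢEᵢ) = δ_free.
The series flexibility is Σ Lᵢ/(AᵢEᵢ) = 725/(2225×199×10³) + 550/(1075×200×10³) = 4.196×10⁻⁶ mm/N.
Hence P = δ_free / Σ(L/AE) = 3.165/4.196×10⁻⁶ = 754.4 kN (tensile).
σ_{stainless steel} = P / A = 754400 / 1075 = 701.8 MPa.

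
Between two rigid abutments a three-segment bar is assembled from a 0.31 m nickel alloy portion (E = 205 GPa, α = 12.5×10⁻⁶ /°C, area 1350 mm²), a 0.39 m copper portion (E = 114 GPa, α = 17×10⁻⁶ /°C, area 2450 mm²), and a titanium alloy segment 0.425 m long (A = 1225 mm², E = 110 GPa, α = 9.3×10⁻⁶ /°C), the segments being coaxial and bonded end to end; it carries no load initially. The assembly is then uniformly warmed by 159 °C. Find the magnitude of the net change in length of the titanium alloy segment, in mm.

|ΔL| ≈ 0.65 mm

Free thermal expansion of the whole bar: Σ αᵢΔT Lᵢ = 12.5×10⁻⁶×159×310 + 17×10⁻⁶×159×390 + 9.3×10⁻⁶×159×425 = 2.299 mm.
The rigid supports impose zero overall length change; the single axial force P common to all segments must satisfy P Σ Lᵢ/(AᵢEᵢ) = δ_free.
The series flexibility is Σ Lᵢ/(AᵢEᵢ) = 310/(1350×205×10³) + 390/(2450×114×10³) + 425/(1225×110×10³) = 5.67×10⁻⁶ mm/N.
So P = 2.299 / 5.67×10⁻⁶ = 405.4 kN, compressive.
For the titanium alloy segment, free thermal change = 9.3×10⁻⁶×159×425 = 0.6284 mm and elastic change from P = 405400×425/(1225×110×10³) = 1.279 mm; these oppose, so the net change is 0.65 mm (segment shortens).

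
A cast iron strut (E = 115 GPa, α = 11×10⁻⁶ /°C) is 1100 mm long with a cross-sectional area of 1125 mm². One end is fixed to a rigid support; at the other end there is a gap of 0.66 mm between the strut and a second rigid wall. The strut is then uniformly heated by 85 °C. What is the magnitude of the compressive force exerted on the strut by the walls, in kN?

If the wall were absent the strut would grow by αΔT L = 11×10⁻⁶ × 85 × 1100 = 1.028 mm.
The gap closes (δ_free > 0.66 mm) and the wall then resists a further 1.028 − 0.66 = 0.3685 mm of expansion.
Compatibility: PL/(AE) = 0.3685 mm, so σ = P/A = E × (0.3685/1100) = 38.52 MPa.
P = σA = 38.52 × 1125 = 43.34 kN.

P ≈ 43.3 kN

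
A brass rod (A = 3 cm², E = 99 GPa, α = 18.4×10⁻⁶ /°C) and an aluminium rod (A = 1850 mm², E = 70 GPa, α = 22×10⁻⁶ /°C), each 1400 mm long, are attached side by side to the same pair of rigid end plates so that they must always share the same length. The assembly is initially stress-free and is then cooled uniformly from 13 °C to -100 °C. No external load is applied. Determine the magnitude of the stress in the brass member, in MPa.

σ ≈ 32.8 MPa (compressive)

The aluminium has the larger α, so on cooling it would change length more than the brass if both were free. The rigid plates force a common final length, so the aluminium is put into tension and the brass into compression, with equal and opposite forces P (no external load).
Setting the final lengths equal and cancelling L: (α₁ − α₂)ΔT = P/(A₁E₁) + P/(A₂E₂).
|α₁ − α₂|·ΔT = 3.6×10⁻⁶ × 113 = 0.0004068.
1/(A₁E₁) + 1/(A₂E₂) = 1/(300×99×10³) + 1/(1850×70×10³) = 4.139×10⁻⁸ N⁻¹.
So P = 0.0004068 / 4.139×10⁻⁸ = 9.828 kN.
σ_{brass} = P/A₁ = 9828/300 = 32.76 MPa, compressive.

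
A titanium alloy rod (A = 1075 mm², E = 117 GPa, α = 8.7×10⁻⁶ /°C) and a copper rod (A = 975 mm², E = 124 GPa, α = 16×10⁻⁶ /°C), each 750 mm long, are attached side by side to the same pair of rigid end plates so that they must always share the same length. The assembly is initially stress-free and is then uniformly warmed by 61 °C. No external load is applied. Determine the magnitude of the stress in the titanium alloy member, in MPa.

σ ≈ 25.5 MPa (tensile)

The copper has the larger α, so on heating it would change length more than the titanium alloy if both were free. The rigid plates force a common final length, so the copper is put into compression and the titanium alloy into tension, with equal and opposite forces P (no external load).
Equating the net (thermal + elastic) strains gives |α₁ − α₂|·ΔT = P·[1/(A₁E₁) + 1/(A₂E₂)].
|α₁ − α₂|·ΔT = 7.3×10⁻⁶ × 61 = 0.0004453.
1/(A₁E₁) + 1/(A₂E₂) = 1/(1075×117×10³) + 1/(975×124×10³) = 1.622×10⁻⁸ N⁻¹.
P = 0.0004453 / 1.622×10⁻⁸ = 27450 N = 27.45 kN.
σ_{titanium alloy} = P/A₁ = 27450/1075 = 25.54 MPa, tensile.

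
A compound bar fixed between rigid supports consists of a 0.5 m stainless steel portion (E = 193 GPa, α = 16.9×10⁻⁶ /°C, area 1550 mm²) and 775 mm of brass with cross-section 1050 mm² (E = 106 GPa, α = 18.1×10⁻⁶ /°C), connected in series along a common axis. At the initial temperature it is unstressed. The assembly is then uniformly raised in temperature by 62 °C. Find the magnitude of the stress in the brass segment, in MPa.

If the supports were absent, the total length change would be Σ αᵢΔT Lᵢ = 16.9×10⁻⁶×62×500 + 18.1×10⁻⁶×62×775 = 1.394 mm.
Since the ends are fixed, an axial force P builds up, equal in every segment, with P · Σ Lᵢ/(AᵢEᵢ) = δ_free.
The series flexibility is Σ Lᵢ/(AᵢEᵢ) = 500/(1550×193×10³) + 775/(1050×106×10³) = 8.635×10⁻⁶ mm/N.
P = 1.394 / 8.635×10⁻⁶ = 161400 N = 161.4 kN, compressive.
σ_{brass} = P / A = 161400 / 1050 = 153.7 MPa.

σ ≈ 154 MPa (compressive)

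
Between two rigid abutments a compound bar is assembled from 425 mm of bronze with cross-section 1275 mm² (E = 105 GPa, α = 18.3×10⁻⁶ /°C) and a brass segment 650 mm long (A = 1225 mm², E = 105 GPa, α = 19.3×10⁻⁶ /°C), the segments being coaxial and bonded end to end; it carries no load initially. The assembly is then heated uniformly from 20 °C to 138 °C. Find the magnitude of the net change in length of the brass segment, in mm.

Free thermal expansion of the whole bar: Σ αᵢΔT Lᵢ = 18.3×10⁻⁶×118×425 + 19.3×10⁻⁶×118×650 = 2.398 mm.
Since the ends are fixed, an axial force P builds up, equal in every segment, with P · Σ Lᵢ/(AᵢEᵢ) = δ_free.
The series flexibility is Σ Lᵢ/(AᵢEᵢ) = 425/(1275×105×10³) + 650/(1225×105×10³) = 8.228×10⁻⁶ mm/N.
Hence P = δ_free / Σ(L/AE) = 2.398/8.228×10⁻⁶ = 291.4 kN (compressive).
For the brass segment, free thermal change = 19.3×10⁻⁶×118×650 = 1.48 mm and elastic change from P = 291400×650/(1225×105×10³) = 1.473 mm; these oppose, so the net change is 0.00749 mm (segment lengthens).

|ΔL| ≈ 0.00749 mm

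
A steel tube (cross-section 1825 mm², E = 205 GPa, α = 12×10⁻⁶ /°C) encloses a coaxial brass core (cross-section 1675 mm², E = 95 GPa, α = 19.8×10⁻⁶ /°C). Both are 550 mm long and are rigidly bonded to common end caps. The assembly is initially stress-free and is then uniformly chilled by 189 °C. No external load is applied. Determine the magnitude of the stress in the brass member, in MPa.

σ ≈ 98.3 MPa (tensile)

Both members must finish at the same length. With the larger α, the brass tends to over-contract; the plates restrain it, putting the brass in tension and the steel in compression. With no external load the two internal forces are equal and opposite, magnitude P.
Setting the final lengths equal and cancelling L: (α₁ − α₂)ΔT = P/(A₁E₁) + P/(A₂E₂).
|α₁ − α₂|·ΔT = 7.8×10⁻⁶ × 189 = 0.001474.
1/(A₁E₁) + 1/(A₂E₂) = 1/(1825×205×10³) + 1/(1675×95×10³) = 8.957×10⁻⁹ N⁻¹.
P = 0.001474 / 8.957×10⁻⁹ = 164600 N = 164.6 kN.
σ_{brass} = P/A₂ = 164600/1675 = 98.26 MPa, tensile.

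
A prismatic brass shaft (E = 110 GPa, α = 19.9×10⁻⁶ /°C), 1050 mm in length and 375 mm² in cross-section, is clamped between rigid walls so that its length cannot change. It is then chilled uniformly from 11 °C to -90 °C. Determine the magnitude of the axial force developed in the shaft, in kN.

P ≈ 82.9 kN (tensile)

Full restraint means ε = 0, so the stress is σ = EαΔT = 110×10³ × 19.9×10⁻⁶ × 101 = 221.1 MPa.
Axial force P = σA = 221.1 × 375 = 82910 N = 82.91 kN, tensile.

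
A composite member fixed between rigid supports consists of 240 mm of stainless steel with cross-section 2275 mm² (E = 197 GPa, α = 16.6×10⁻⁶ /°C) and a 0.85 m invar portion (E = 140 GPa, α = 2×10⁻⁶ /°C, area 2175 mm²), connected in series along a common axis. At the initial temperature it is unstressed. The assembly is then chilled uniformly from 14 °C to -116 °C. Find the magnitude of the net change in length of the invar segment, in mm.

With the walls removed the bar would change length by δ_free = Σ αᵢΔT Lᵢ = 16.6×10⁻⁶×130×240 + 2×10⁻⁶×130×850 = 0.7389 mm.
The walls prevent any net length change, so an axial force P (same in every segment) develops. Compatibility: P · Σ Lᵢ/(AᵢEᵢ) = δ_free.
Σ Lᵢ/(AᵢEᵢ) = 240/(2275×197×10³) + 850/(2175×140×10³) = 3.327×10⁻⁶ mm/N.
P = 0.7389 / 3.327×10⁻⁶ = 222100 N = 222.1 kN, tensile.
For the invar segment, free thermal change = 2×10⁻⁶×130×850 = 0.221 mm and elastic change from P = 222100×850/(2175×140×10³) = 0.62 mm; these oppose, so the net change is 0.399 mm (segment lengthens).

|ΔL| ≈ 0.399 mm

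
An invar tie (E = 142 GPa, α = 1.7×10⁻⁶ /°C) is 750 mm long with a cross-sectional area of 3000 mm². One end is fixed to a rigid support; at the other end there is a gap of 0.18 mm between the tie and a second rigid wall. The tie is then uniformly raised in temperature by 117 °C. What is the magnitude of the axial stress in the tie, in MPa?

Unrestrained expansion: δ_free = αΔT L = 1.7×10⁻⁶ × 117 × 750 = 0.1492 mm.
Since δ_free = 0.149 mm is less than the 0.18 mm gap, the tie never touches the wall. No axial force develops.

σ ≈ 0 MPa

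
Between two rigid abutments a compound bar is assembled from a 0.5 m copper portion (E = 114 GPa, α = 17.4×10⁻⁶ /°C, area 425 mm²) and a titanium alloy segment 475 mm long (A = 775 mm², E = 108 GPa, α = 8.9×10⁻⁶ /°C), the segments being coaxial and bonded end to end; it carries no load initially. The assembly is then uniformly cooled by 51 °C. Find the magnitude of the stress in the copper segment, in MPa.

σ ≈ 97 MPa (tensile)

Free thermal contraction of the whole bar: Σ αᵢΔT Lᵢ = 17.4×10⁻⁶×51×500 + 8.9×10⁻⁶×51×475 = 0.6593 mm.
The walls prevent any net length change, so an axial force P (same in every segment) develops. Compatibility: P · Σ Lᵢ/(AᵢEᵢ) = δ_free.
The series flexibility is Σ Lᵢ/(AᵢEᵢ) = 500/(425×114×10³) + 475/(775×108×10³) = 1.599×10⁻⁵ mm/N.
So P = 0.6593 / 1.599×10⁻⁵ = 41.22 kN, tensile.
σ_{copper} = P / A = 41220 / 425 = 96.99 MPa.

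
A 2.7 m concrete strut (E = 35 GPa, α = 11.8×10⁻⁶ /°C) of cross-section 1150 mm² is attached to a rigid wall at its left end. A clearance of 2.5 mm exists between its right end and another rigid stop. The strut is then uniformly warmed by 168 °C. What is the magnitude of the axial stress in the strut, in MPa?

If the wall were absent the strut would grow by αΔT L = 11.8×10⁻⁶ × 168 × 2700 = 5.352 mm.
This exceeds the 2.5 mm gap, so the wall pushes back. The portion of expansion that must be recovered elastically is δ_free − gap = 5.352 − 2.5 = 2.852 mm.
Compatibility: PL/(AE) = 2.852 mm, so σ = P/A = E × (2.852/2700) = 36.98 MPa.

σ ≈ 37 MPa (compressive)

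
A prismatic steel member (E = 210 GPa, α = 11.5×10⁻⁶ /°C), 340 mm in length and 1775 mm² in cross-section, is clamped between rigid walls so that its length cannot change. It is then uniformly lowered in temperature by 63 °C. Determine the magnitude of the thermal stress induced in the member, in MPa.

σ ≈ 152 MPa (tensile)

Because both ends are immovable the net strain is zero, and the suppressed thermal strain is αΔT = 11.5×10⁻⁶ × 63 = 724.5×10⁻⁶.
The stress required to suppress this strain is σ = Eε = 210×10³ × 724.5×10⁻⁶ = 152.1 MPa, tensile since the member is trying to contract.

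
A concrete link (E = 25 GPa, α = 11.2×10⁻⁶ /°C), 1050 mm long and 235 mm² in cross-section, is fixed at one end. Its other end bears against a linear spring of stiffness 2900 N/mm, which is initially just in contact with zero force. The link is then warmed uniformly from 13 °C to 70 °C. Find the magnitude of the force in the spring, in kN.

P ≈ 1.28 kN

The unrestrained thermal change is αΔT L = 11.2×10⁻⁶ × 57 × 1050 = 0.6703 mm.
Let P be the compressive force at the spring. The link shortens elastically by PL/(AE) and the spring compresses by P/k; together these equal δ_free.
So P = δ_free / [L/(AE) + 1/k] = 0.6703 / [ 1050/(235×25×10³) + 1/(2900) ].
P = 0.6703 / 0.0005236 = 1280 N.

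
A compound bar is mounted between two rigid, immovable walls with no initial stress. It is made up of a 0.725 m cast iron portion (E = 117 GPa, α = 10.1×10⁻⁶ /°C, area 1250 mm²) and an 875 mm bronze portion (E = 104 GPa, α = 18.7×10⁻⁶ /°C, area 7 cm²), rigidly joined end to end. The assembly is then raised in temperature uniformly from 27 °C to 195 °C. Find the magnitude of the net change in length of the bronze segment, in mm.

|ΔL| ≈ 0.0683 mm

Free thermal expansion of the whole bar: Σ αᵢΔT Lᵢ = 10.1×10⁻⁶×168×725 + 18.7×10⁻⁶×168×875 = 3.979 mm.
The walls prevent any net length change, so an axial force P (same in every segment) develops. Compatibility: P · Σ Lᵢ/(AᵢEᵢ) = δ_free.
Σ Lᵢ/(AᵢEᵢ) = 725/(1250×117×10³) + 875/(700×104×10³) = 1.698×10⁻⁵ mm/N.
So P = 3.979 / 1.698×10⁻⁵ = 234.4 kN, compressive.
For the bronze segment, free thermal change = 18.7×10⁻⁶×168×875 = 2.749 mm and elastic change from P = 234400×875/(700×104×10³) = 2.817 mm; these oppose, so the net change is 0.0683 mm (segment shortens).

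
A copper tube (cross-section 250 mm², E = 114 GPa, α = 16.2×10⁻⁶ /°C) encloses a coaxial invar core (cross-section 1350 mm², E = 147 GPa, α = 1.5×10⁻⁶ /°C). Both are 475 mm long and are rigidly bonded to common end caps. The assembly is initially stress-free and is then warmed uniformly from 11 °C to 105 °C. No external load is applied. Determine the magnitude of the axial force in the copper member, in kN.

Equilibrium of a rigid end plate with no external load gives equal and opposite internal forces ±P in the two members. Since α_{copper} > α_{invar}, heating drives the copper into compression and the invar into tension.
Setting the final lengths equal and cancelling L: (α₁ − α₂)ΔT = P/(A₁E₁) + P/(A₂E₂).
|α₁ − α₂|·ΔT = 14.7×10⁻⁶ × 94 = 0.001382.
1/(A₁E₁) + 1/(A₂E₂) = 1/(250×114×10³) + 1/(1350×147×10³) = 4.013×10⁻⁸ N⁻¹.
P = 0.001382 / 4.013×10⁻⁸ = 34440 N = 34.44 kN.

P ≈ 34.4 kN (compressive in the copper)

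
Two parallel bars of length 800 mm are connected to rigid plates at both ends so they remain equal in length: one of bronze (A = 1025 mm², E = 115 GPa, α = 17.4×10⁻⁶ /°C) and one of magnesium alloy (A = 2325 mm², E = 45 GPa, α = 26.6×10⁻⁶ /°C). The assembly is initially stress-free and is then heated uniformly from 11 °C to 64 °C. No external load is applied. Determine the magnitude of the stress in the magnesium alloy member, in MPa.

σ ≈ 11.6 MPa (compressive)

Both members must finish at the same length. With the larger α, the magnesium alloy tends to over-expand; the plates restrain it, putting the magnesium alloy in compression and the bronze in tension. With no external load the two internal forces are equal and opposite, magnitude P.
Compatibility of the two members (thermal + elastic change equal): (α₁ − α₂)ΔT = P·[1/(A₁E₁) + 1/(A₂E₂)].
|α₁ − α₂|·ΔT = 9.2×10⁻⁶ × 53 = 0.0004876.
1/(A₁E₁) + 1/(A₂E₂) = 1/(1025×115×10³) + 1/(2325×45×10³) = 1.804×10⁻⁸ N⁻¹.
So P = 0.0004876 / 1.804×10⁻⁸ = 27.03 kN.
σ_{magnesium alloy} = P/A₂ = 27030/2325 = 11.62 MPa, compressive.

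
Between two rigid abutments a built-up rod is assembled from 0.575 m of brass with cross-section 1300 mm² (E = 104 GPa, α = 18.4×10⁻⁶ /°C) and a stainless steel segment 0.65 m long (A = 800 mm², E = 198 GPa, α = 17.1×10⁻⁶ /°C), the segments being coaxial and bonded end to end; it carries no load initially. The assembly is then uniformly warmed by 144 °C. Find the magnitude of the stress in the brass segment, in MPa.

σ ≈ 288 MPa (compressive)

Free thermal expansion of the whole bar: Σ αᵢΔT Lᵢ = 18.4×10⁻⁶×144×575 + 17.1×10⁻⁶×144×650 = 3.124 mm.
Since the ends are fixed, an axial force P builds up, equal in every segment, with P · Σ Lᵢ/(AᵢEᵢ) = δ_free.
Σ Lᵢ/(AᵢEᵢ) = 575/(1300×104×10³) + 650/(800×198×10³) = 8.356×10⁻⁶ mm/N.
Hence P = δ_free / Σ(L/AE) = 3.124/8.356×10⁻⁶ = 373.9 kN (compressive).
σ_{brass} = P / A = 373900 / 1300 = 287.6 MPa.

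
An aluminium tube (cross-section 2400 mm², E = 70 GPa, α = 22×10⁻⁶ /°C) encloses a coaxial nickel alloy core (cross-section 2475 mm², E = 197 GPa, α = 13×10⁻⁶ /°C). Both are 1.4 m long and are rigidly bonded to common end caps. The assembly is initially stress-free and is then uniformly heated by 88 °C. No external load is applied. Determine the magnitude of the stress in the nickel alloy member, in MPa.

The aluminium has the larger α, so on heating it would change length more than the nickel alloy if both were free. The rigid plates force a common final length, so the aluminium is put into compression and the nickel alloy into tension, with equal and opposite forces P (no external load).
Setting the final lengths equal and cancelling L: (α₁ − α₂)ΔT = P/(A₁E₁) + P/(A₂E₂).
|α₁ − α₂|·ΔT = 9×10⁻⁶ × 88 = 0.000792.
1/(A₁E₁) + 1/(A₂E₂) = 1/(2400×70×10³) + 1/(2475×197×10³) = 8.003×10⁻⁹ N⁻¹.
P = 0.000792 / 8.003×10⁻⁹ = 98960 N = 98.96 kN.
σ_{nickel alloy} = P/A₂ = 98960/2475 = 39.98 MPa, tensile.

σ ≈ 40 MPa (tensile)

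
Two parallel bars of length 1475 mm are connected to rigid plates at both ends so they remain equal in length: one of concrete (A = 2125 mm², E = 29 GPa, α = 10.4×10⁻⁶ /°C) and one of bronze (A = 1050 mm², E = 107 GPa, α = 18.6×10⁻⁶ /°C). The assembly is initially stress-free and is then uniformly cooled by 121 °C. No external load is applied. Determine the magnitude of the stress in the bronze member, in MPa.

σ ≈ 37.6 MPa (tensile)

Both members must finish at the same length. With the larger α, the bronze tends to over-contract; the plates restrain it, putting the bronze in tension and the concrete in compression. With no external load the two internal forces are equal and opposite, magnitude P.
Compatibility of the two members (thermal + elastic change equal): (α₁ − α₂)ΔT = P·[1/(A₁E₁) + 1/(A₂E₂)].
|α₁ − α₂|·ΔT = 8.2×10⁻⁶ × 121 = 0.0009922.
1/(A₁E₁) + 1/(A₂E₂) = 1/(2125×29×10³) + 1/(1050×107×10³) = 2.513×10⁻⁸ N⁻¹.
P = 0.0009922 / 2.513×10⁻⁸ = 39490 N = 39.49 kN.
σ_{bronze} = P/A₂ = 39490/1050 = 37.61 MPa, tensile.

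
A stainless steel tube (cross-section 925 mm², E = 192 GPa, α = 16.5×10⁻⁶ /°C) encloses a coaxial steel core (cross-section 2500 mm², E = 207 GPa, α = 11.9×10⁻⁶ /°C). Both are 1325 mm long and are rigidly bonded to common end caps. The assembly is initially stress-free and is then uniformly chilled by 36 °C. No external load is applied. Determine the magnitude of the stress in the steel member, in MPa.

σ ≈ 8.76 MPa (compressive)

Both members must finish at the same length. With the larger α, the stainless steel tends to over-contract; the plates restrain it, putting the stainless steel in tension and the steel in compression. With no external load the two internal forces are equal and opposite, magnitude P.
Compatibility of the two members (thermal + elastic change equal): (α₁ − α₂)ΔT = P·[1/(A₁E₁) + 1/(A₂E₂)].
|α₁ − α₂|·ΔT = 4.6×10⁻⁶ × 36 = 0.0001656.
1/(A₁E₁) + 1/(A₂E₂) = 1/(925×192×10³) + 1/(2500×207×10³) = 7.563×10⁻⁹ N⁻¹.
So P = 0.0001656 / 7.563×10⁻⁹ = 21.9 kN.
σ_{steel} = P/A₂ = 21900/2500 = 8.758 MPa, compressive.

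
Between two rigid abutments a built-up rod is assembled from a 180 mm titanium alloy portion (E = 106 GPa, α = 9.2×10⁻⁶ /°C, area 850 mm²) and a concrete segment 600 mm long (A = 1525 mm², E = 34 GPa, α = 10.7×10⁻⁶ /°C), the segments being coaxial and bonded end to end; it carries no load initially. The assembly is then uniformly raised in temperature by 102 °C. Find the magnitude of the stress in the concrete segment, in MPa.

Free thermal expansion of the whole bar: Σ αᵢΔT Lᵢ = 9.2×10⁻⁶×102×180 + 10.7×10⁻⁶×102×600 = 0.8238 mm.
The rigid supports impose zero overall length change; the single axial force P common to all segments must satisfy P Σ Lᵢ/(AᵢEᵢ) = δ_free.
Σ Lᵢ/(AᵢEᵢ) = 180/(850×106×10³) + 600/(1525×34×10³) = 1.357×10⁻⁵ mm/N.
Hence P = δ_free / Σ(L/AE) = 0.8238/1.357×10⁻⁵ = 60.71 kN (compressive).
σ_{concrete} = P / A = 60710 / 1525 = 39.81 MPa.

σ ≈ 39.8 MPa (compressive)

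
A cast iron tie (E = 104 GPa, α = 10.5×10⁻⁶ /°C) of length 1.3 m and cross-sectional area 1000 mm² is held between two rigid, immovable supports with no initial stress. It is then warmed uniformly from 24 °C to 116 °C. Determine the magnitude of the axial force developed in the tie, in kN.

The ends cannot move, so σ = EαΔT = 104×10³ × 10.5×10⁻⁶ × 92 = 100.5 MPa.
Axial force P = σA = 100.5 × 1000 = 100500 N = 100.5 kN, compressive.

P ≈ 100 kN (compressive)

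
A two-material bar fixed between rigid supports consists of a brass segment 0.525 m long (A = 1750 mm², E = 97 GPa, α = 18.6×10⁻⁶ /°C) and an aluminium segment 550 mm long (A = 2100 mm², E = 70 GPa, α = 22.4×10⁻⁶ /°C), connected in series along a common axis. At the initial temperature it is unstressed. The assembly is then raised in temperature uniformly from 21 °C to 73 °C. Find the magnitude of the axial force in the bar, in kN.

If the supports were absent, the total length change would be Σ αᵢΔT Lᵢ = 18.6×10⁻⁶×52×525 + 22.4×10⁻⁶×52×550 = 1.148 mm.
The rigid supports impose zero overall length change; the single axial force P common to all segments must satisfy P Σ Lᵢ/(AᵢEᵢ) = δ_free.
Σ Lᵢ/(AᵢEᵢ) = 525/(1750×97×10³) + 550/(2100×70×10³) = 6.834×10⁻⁶ mm/N.
P = 1.148 / 6.834×10⁻⁶ = 168000 N = 168 kN, compressive.

P ≈ 168 kN (compressive)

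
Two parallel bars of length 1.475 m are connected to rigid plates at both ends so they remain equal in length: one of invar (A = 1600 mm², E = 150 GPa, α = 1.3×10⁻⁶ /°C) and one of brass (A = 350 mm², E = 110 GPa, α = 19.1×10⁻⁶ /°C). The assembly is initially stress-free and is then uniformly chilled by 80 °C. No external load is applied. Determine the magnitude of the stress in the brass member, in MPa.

The brass has the larger α, so on cooling it would change length more than the invar if both were free. The rigid plates force a common final length, so the brass is put into tension and the invar into compression, with equal and opposite forces P (no external load).
Equating the net (thermal + elastic) strains gives |α₁ − α₂|·ΔT = P·[1/(A₁E₁) + 1/(A₂E₂)].
|α₁ − α₂|·ΔT = 17.8×10⁻⁶ × 80 = 0.001424.
1/(A₁E₁) + 1/(A₂E₂) = 1/(1600×150×10³) + 1/(350×110×10³) = 3.014×10⁻⁸ N⁻¹.
So P = 0.001424 / 3.014×10⁻⁸ = 47.25 kN.
σ_{brass} = P/A₂ = 47250/350 = 135 MPa, tensile.

σ ≈ 135 MPa (tensile)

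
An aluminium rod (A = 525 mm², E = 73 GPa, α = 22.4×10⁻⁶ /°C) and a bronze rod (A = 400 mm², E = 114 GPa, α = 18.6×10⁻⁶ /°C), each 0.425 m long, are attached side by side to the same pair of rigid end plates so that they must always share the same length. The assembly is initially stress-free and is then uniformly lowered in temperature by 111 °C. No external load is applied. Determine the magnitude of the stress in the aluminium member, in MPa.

σ ≈ 16.7 MPa (tensile)

The aluminium has the larger α, so on cooling it would change length more than the bronze if both were free. The rigid plates force a common final length, so the aluminium is put into tension and the bronze into compression, with equal and opposite forces P (no external load).
Equating the net (thermal + elastic) strains gives |α₁ − α₂|·ΔT = P·[1/(A₁E₁) + 1/(A₂E₂)].
|α₁ − α₂|·ΔT = 3.8×10⁻⁶ × 111 = 0.0004218.
1/(A₁E₁) + 1/(A₂E₂) = 1/(525×73×10³) + 1/(400×114×10³) = 4.802×10⁻⁸ N⁻¹.
So P = 0.0004218 / 4.802×10⁻⁸ = 8.783 kN.
σ_{aluminium} = P/A₁ = 8783/525 = 16.73 MPa, tensile.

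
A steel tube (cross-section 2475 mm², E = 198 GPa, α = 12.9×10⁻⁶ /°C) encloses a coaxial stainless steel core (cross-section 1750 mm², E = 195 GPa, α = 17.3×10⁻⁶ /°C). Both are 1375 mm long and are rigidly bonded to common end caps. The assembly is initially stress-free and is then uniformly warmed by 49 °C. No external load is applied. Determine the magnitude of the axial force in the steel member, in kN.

Both members must finish at the same length. With the larger α, the stainless steel tends to over-expand; the plates restrain it, putting the stainless steel in compression and the steel in tension. With no external load the two internal forces are equal and opposite, magnitude P.
Setting the final lengths equal and cancelling L: (α₁ − α₂)ΔT = P/(A₁E₁) + P/(A₂E₂).
|α₁ − α₂|·ΔT = 4.4×10⁻⁶ × 49 = 0.0002156.
1/(A₁E₁) + 1/(A₂E₂) = 1/(2475×198×10³) + 1/(1750×195×10³) = 4.971×10⁻⁹ N⁻¹.
P = 0.0002156 / 4.971×10⁻⁹ = 43370 N = 43.37 kN.

P ≈ 43.4 kN (tensile in the steel)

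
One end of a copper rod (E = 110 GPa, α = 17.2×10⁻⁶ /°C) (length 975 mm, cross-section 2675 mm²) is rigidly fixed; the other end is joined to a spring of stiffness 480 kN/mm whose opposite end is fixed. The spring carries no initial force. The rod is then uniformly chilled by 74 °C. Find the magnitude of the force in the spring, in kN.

If the spring were absent the rod would shorten by αΔT L = 17.2×10⁻⁶ × 74 × 975 = 1.241 mm.
With a force P in the spring, the elastic change of the rod is PL/(AE) and that of the spring is P/k; compatibility requires their sum to equal δ_free.
So P = δ_free / [L/(AE) + 1/k] = 1.241 / [ 975/(2675×110×10³) + 1/(480×10³) ].
P = 1.241 / 5.397×10⁻⁶ = 229900 N.

P ≈ 230 kN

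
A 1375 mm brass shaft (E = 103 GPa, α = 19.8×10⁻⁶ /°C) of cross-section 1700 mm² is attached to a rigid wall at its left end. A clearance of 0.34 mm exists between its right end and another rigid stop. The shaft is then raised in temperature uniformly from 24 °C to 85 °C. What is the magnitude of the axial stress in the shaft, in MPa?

σ ≈ 98.9 MPa (compressive)

Unrestrained expansion: δ_free = αΔT L = 19.8×10⁻⁶ × 61 × 1375 = 1.661 mm.
This exceeds the 0.34 mm gap, so the wall pushes back. The portion of expansion that must be recovered elastically is δ_free − gap = 1.661 − 0.34 = 1.321 mm.
So σ = E(δ_free − g)/L = 103×10³ × 1.321/1375 = 98.93 MPa.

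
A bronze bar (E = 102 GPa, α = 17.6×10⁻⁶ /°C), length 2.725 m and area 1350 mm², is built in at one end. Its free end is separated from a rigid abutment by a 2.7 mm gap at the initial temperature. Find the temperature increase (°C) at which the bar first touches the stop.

ΔT ≈ 56.3 °C

Contact occurs when the free expansion equals the gap: αΔT L = 2.7 mm.
So ΔT = g/(αL) = 2.7/(17.6×10⁻⁶ × 2725) = 56.3 °C.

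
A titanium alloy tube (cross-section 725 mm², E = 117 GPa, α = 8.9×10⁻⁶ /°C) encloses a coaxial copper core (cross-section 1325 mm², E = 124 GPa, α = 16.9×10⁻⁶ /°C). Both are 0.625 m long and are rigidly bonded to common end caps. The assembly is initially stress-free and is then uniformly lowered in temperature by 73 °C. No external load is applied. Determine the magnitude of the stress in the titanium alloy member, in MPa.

σ ≈ 45.1 MPa (compressive)

Both members must finish at the same length. With the larger α, the copper tends to over-contract; the plates restrain it, putting the copper in tension and the titanium alloy in compression. With no external load the two internal forces are equal and opposite, magnitude P.
Equating the net (thermal + elastic) strains gives |α₁ − α₂|·ΔT = P·[1/(A₁E₁) + 1/(A₂E₂)].
|α₁ − α₂|·ΔT = 8×10⁻⁶ × 73 = 0.000584.
1/(A₁E₁) + 1/(A₂E₂) = 1/(725×117×10³) + 1/(1325×124×10³) = 1.788×10⁻⁸ N⁻¹.
P = 0.000584 / 1.788×10⁻⁸ = 32670 N = 32.67 kN.
σ_{titanium alloy} = P/A₁ = 32670/725 = 45.06 MPa, compressive.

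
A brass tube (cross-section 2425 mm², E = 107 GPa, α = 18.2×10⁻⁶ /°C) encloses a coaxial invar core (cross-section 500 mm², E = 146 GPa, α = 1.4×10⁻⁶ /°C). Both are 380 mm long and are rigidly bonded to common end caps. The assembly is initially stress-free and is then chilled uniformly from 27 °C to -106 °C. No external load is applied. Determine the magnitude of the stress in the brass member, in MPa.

σ ≈ 52.5 MPa (tensile)

The brass has the larger α, so on cooling it would change length more than the invar if both were free. The rigid plates force a common final length, so the brass is put into tension and the invar into compression, with equal and opposite forces P (no external load).
Setting the final lengths equal and cancelling L: (α₁ − α₂)ΔT = P/(A₁E₁) + P/(A₂E₂).
|α₁ − α₂|·ΔT = 16.8×10⁻⁶ × 133 = 0.002234.
1/(A₁E₁) + 1/(A₂E₂) = 1/(2425×107×10³) + 1/(500×146×10³) = 1.755×10⁻⁸ N⁻¹.
P = 0.002234 / 1.755×10⁻⁸ = 127300 N = 127.3 kN.
σ_{brass} = P/A₁ = 127300/2425 = 52.49 MPa, tensile.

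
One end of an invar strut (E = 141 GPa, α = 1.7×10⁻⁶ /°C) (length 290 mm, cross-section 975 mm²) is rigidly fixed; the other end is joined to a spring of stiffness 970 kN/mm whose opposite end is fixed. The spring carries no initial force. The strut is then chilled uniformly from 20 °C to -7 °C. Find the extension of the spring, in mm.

The unrestrained thermal change is αΔT L = 1.7×10⁻⁶ × 27 × 290 = 0.01331 mm.
Let P be the tensile force in the spring. The strut extends elastically by PL/(AE) and the spring stretches by P/k; together these equal δ_free.
So P = δ_free / [L/(AE) + 1/k] = 0.01331 / [ 290/(975×141×10³) + 1/(970×10³) ].
P = 0.01331 / 3.14×10⁻⁶ = 4239 N.
Spring extension = P/k = 4239/(970×10³) = 0.00437 mm.

δ ≈ 0.00437 mm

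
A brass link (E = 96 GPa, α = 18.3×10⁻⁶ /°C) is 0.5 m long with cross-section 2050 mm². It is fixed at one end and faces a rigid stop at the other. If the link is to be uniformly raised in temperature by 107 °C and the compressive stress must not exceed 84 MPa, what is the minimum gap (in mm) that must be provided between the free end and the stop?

With no wall the link would lengthen by αΔT L = 18.3×10⁻⁶ × 107 × 500 = 0.979 mm.
A stress of 84 MPa corresponds to the wall pushing the link back by σL/E = 84×500/(96×10³) = 0.4375 mm.
So the gap has to take up the difference, g_min = δ_free − σL/E = 0.979 − 0.4375 = 0.5415 mm.

g ≈ 0.542 mm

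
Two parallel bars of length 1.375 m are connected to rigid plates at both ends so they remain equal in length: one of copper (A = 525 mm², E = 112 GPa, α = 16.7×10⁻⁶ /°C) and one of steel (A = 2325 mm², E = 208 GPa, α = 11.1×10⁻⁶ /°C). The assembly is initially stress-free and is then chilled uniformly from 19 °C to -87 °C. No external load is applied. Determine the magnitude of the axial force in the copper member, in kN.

Both members must finish at the same length. With the larger α, the copper tends to over-contract; the plates restrain it, putting the copper in tension and the steel in compression. With no external load the two internal forces are equal and opposite, magnitude P.
Setting the final lengths equal and cancelling L: (α₁ − α₂)ΔT = P/(A₁E₁) + P/(A₂E₂).
|α₁ − α₂|·ΔT = 5.6×10⁻⁶ × 106 = 0.0005936.
1/(A₁E₁) + 1/(A₂E₂) = 1/(525×112×10³) + 1/(2325×208×10³) = 1.907×10⁻⁸ N⁻¹.
So P = 0.0005936 / 1.907×10⁻⁸ = 31.12 kN.

P ≈ 31.1 kN (tensile in the copper)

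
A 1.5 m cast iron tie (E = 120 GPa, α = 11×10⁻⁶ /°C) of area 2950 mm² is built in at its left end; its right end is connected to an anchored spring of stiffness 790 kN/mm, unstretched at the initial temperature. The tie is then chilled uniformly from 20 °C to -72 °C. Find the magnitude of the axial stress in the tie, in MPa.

σ ≈ 93.5 MPa (tensile)

If the spring were absent the tie would shorten by αΔT L = 11×10⁻⁶ × 92 × 1500 = 1.518 mm.
Let P be the tensile force in the spring. The tie extends elastically by PL/(AE) and the spring stretches by P/k; together these equal δ_free.
So P = δ_free / [L/(AE) + 1/k] = 1.518 / [ 1500/(2950×120×10³) + 1/(790×10³) ].
P = 1.518 / 5.503×10⁻⁶ = 275800 N.
σ = P/A = 275800/2950 = 93.51 MPa.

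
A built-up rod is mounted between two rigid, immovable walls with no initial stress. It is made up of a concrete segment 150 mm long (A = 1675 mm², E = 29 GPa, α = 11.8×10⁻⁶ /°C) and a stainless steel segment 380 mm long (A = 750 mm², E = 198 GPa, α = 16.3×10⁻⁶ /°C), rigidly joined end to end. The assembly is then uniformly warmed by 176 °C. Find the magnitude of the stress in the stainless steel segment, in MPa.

σ ≈ 331 MPa (compressive)

Free thermal expansion of the whole bar: Σ αᵢΔT Lᵢ = 11.8×10⁻⁶×176×150 + 16.3×10⁻⁶×176×380 = 1.402 mm.
The rigid supports impose zero overall length change; the single axial force P common to all segments must satisfy P Σ Lᵢ/(AᵢEᵢ) = δ_free.
Σ Lᵢ/(AᵢEᵢ) = 150/(1675×29×10³) + 380/(750×198×10³) = 5.647×10⁻⁶ mm/N.
P = 1.402 / 5.647×10⁻⁶ = 248200 N = 248.2 kN, compressive.
σ_{stainless steel} = P / A = 248200 / 750 = 331 MPa.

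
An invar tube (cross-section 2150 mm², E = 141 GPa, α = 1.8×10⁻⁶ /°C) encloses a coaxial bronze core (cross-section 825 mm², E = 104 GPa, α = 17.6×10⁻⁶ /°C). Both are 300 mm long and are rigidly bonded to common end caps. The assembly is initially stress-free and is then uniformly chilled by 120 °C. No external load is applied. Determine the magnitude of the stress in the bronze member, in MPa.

σ ≈ 154 MPa (tensile)

Equilibrium of a rigid end plate with no external load gives equal and opposite internal forces ±P in the two members. Since α_{bronze} > α_{invar}, cooling drives the bronze into tension and the invar into compression.
Compatibility of the two members (thermal + elastic change equal): (α₁ − α₂)ΔT = P·[1/(A₁E₁) + 1/(A₂E₂)].
|α₁ − α₂|·ΔT = 15.8×10⁻⁶ × 120 = 0.001896.
1/(A₁E₁) + 1/(A₂E₂) = 1/(2150×141×10³) + 1/(825×104×10³) = 1.495×10⁻⁸ N⁻¹.
So P = 0.001896 / 1.495×10⁻⁸ = 126.8 kN.
σ_{bronze} = P/A₂ = 126800/825 = 153.7 MPa, tensile.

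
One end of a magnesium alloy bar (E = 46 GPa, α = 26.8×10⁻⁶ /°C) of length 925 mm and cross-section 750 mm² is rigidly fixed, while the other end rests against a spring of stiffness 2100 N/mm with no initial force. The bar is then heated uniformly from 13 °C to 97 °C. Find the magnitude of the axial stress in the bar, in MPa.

σ ≈ 5.52 MPa (compressive)

The unrestrained thermal change is αΔT L = 26.8×10⁻⁶ × 84 × 925 = 2.082 mm.
With a force P in the spring, the elastic change of the bar is PL/(AE) and that of the spring is P/k; compatibility requires their sum to equal δ_free.
So P = δ_free / [L/(AE) + 1/k] = 2.082 / [ 925/(750×46×10³) + 1/(2100) ].
P = 2.082 / 0.000503 = 4140 N.
σ = P/A = 4140/750 = 5.52 MPa.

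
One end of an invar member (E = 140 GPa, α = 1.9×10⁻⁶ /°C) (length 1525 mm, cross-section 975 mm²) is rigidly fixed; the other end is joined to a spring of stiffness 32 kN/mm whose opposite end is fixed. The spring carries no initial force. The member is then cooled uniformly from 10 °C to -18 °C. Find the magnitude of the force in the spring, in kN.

P ≈ 1.91 kN

If the spring were absent the member would shorten by αΔT L = 1.9×10⁻⁶ × 28 × 1525 = 0.08113 mm.
With a force P in the spring, the elastic change of the member is PL/(AE) and that of the spring is P/k; compatibility requires their sum to equal δ_free.
P [ L/(AE) + 1/k ] = δ_free → P [ 1525/(975×140×10³) + 1/(32×10³) ] = 0.08113.
P = 0.08113 / 4.242×10⁻⁵ = 1912 N.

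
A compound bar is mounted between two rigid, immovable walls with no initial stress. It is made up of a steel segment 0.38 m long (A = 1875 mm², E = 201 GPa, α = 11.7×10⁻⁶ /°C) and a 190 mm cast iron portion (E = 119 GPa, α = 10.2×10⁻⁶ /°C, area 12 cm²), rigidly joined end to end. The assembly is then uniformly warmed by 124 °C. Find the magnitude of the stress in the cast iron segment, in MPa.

σ ≈ 282 MPa (compressive)

Free thermal expansion of the whole bar: Σ αᵢΔT Lᵢ = 11.7×10⁻⁶×124×380 + 10.2×10⁻⁶×124×190 = 0.7916 mm.
The walls prevent any net length change, so an axial force P (same in every segment) develops. Compatibility: P · Σ Lᵢ/(AᵢEᵢ) = δ_free.
Σ Lᵢ/(AᵢEᵢ) = 380/(1875×201×10³) + 190/(1200×119×10³) = 2.339×10⁻⁶ mm/N.
Hence P = δ_free / Σ(L/AE) = 0.7916/2.339×10⁻⁶ = 338.5 kN (compressive).
σ_{cast iron} = P / A = 338500 / 1200 = 282.1 MPa.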